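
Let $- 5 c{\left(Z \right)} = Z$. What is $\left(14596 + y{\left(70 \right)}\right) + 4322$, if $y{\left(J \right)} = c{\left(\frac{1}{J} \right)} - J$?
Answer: $\frac{6596799}{350} \approx 18848.0$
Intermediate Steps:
$c{\left(Z \right)} = - \frac{Z}{5}$
$y{\left(J \right)} = - J - \frac{1}{5 J}$ ($y{\left(J \right)} = - \frac{1}{5 J} - J = - J - \frac{1}{5 J}$)
$\left(14596 + y{\left(70 \right)}\right) + 4322 = \left(14596 - \left(70 + \frac{1}{5 \cdot 70}\right)\right) + 4322 = \left(14596 - \frac{24501}{350}\right) + 4322 = \frac{5084099}{350} + 4322 = \frac{6596799}{350}$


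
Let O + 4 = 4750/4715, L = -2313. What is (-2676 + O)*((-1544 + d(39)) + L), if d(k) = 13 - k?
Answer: 9809584070/943 ≈ 1.0403e+7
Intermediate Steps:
O = -2822/943 (O = -4 + 4750/4715 = -4 + 4750*(1/4715) = -4 + 950/943 = -2822/943 ≈ -2.9926)
(-2676 + O)*((-1544 + d(39)) + L) = (-2676 - 2822/943)*((-1544 + (13 - 1*39)) - 2313) = -2526290*((-1544 + (13 - 39)) - 2313)/943 = -2526290*((-1544 - 26) - 2313)/943 = -2526290*(-1570 - 2313)/943 = -2526290/943*(-3883) = 9809584070/943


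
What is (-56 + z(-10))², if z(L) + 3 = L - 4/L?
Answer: 117649/25 ≈ 4706.0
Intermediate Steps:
z(L) = -3 + L - 4/L (z(L) = -3 + (L - 4/L) = -3 + L - 4/L)
(-56 + z(-10))² = (-56 + (-3 - 10 - 4/(-10)))² = (-56 + (-3 - 10 - 4*(-⅒)))² = (-56 + (-3 - 10 + ⅖))² = (-56 - 63/5)² = (-343/5)² = 117649/25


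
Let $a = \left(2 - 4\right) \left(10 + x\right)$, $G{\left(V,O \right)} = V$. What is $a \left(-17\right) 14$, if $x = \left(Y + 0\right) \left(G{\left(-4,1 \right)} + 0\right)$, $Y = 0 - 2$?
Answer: $8568$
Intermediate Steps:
$Y = -2$
$x = 8$ ($x = \left(-2 + 0\right) \left(-4 + 0\right) = \left(-2\right) \left(-4\right) = 8$)
$a = -36$ ($a = \left(2 - 4\right) \left(10 + 8\right) = \left(-2\right) 18 = -36$)
$a \left(-17\right) 14 = \left(-36\right) \left(-17\right) 14 = 612 \cdot 14 = 8568$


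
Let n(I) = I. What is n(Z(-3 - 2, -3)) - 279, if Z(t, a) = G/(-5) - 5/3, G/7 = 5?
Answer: -863/3 ≈ -287.67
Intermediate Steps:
G = 35 (G = 7*5 = 35)
Z(t, a) = -26/3 (Z(t, a) = 35/(-5) - 5/3 = 35*(-1/5) - 5*1/3 = -7 - 5/3 = -26/3)
n(Z(-3 - 2, -3)) - 279 = -26/3 - 279 = -863/3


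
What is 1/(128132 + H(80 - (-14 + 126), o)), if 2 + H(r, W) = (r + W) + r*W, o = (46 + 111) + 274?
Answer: 1/114737 ≈ 8.7156e-6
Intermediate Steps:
o = 431 (o = 157 + 274 = 431)
H(r, W) = -2 + W + r + W*r (H(r, W) = -2 + ((r + W) + r*W) = -2 + ((W + r) + W*r) = -2 + (W + r + W*r) = -2 + W + r + W*r)
1/(128132 + H(80 - (-14 + 126), o)) = 1/(128132 + (-2 + 431 + (80 - (-14 + 126)) + 431*(80 - (-14 + 126)))) = 1/(128132 + (-2 + 431 + (80 - 1*112) + 431*(80 - 1*112))) = 1/(128132 + (-2 + 431 + (80 - 112) + 431*(80 - 112))) = 1/(128132 + (-2 + 431 - 32 + 431*(-32))) = 1/(128132 + (-2 + 431 - 32 - 13792)) = 1/(128132 - 13395) = 1/114737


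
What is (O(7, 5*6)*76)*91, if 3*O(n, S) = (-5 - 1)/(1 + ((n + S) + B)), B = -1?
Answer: -13832/37 ≈ -373.84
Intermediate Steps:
O(n, S) = -2/(S + n) (O(n, S) = ((-5 - 1)/(1 + ((n + S) - 1)))/3 = (-6/(1 + ((S + n) - 1)))/3 = (-6/(1 + (-1 + S + n)))/3 = (-6/(S + n))/3 = -2/(S + n))
(O(7, 5*6)*76)*91 = (-2/(5*6 + 7)*76)*91 = (-2/(30 + 7)*76)*91 = (-2/37*76)*91 = (-2*1/37*76)*91 = -2/37*76*91 = -152/37*91 = -13832/37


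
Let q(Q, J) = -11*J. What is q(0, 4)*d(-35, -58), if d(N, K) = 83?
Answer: -3652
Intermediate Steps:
q(0, 4)*d(-35, -58) = -11*4*83 = -44*83 = -3652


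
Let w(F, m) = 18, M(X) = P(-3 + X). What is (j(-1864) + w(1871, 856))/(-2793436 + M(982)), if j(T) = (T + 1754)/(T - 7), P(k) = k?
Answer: -33788/5224687047 ≈ -6.4670e-6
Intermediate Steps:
M(X) = -3 + X
j(T) = (1754 + T)/(-7 + T)
(j(-1864) + w(1871, 856))/(-2793436 + M(982)) = ((1754 - 1864)/(-7 - 1864) + 18)/(-2793436 + (-3 + 982)) = (-110/(-1871) + 18)/(-2793436 + 979) = (-1/1871*(-110) + 18)/(-2792457) = (110/1871 + 18)*(-1/2792457) = (33788/1871)*(-1/2792457) = -33788/5224687047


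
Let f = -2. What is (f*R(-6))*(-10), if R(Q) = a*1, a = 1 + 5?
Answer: 120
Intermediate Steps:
a = 6
R(Q) = 6 (R(Q) = 6*1 = 6)
(f*R(-6))*(-10) = -2*6*(-10) = -12*(-10) = 120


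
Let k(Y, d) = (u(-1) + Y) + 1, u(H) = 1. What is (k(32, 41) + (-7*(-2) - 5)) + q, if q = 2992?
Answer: 3035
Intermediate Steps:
k(Y, d) = 2 + Y (k(Y, d) = (1 + Y) + 1 = 2 + Y)
(k(32, 41) + (-7*(-2) - 5)) + q = ((2 + 32) + (-7*(-2) - 5)) + 2992 = (34 + (14 - 5)) + 2992 = (34 + 9) + 2992 = 43 + 2992 = 3035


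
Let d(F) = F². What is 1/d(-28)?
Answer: 1/784 ≈ 0.0012755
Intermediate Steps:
1/d(-28) = 1/((-28)²) = 1/784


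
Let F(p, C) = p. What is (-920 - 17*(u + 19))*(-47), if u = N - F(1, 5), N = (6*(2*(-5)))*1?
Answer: 9682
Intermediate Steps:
N = -60 (N = (6*(-10))*1 = -60*1 = -60)
u = -61 (u = -60 - 1*1 = -60 - 1 = -61)
(-920 - 17*(u + 19))*(-47) = (-920 - 17*(-61 + 19))*(-47) = (-920 - 17*(-42))*(-47) = (-920 + 714)*(-47) = -206*(-47) = 9682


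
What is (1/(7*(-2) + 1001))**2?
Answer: 1/974169 ≈ 1.0265e-6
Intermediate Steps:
(1/(7*(-2) + 1001))**2 = (1/(-14 + 1001))**2 = (1/987)**2 = 1/974169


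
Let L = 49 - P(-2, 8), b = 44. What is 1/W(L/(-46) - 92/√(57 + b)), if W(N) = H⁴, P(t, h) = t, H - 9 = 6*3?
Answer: 1/531441 ≈ 1.8817e-6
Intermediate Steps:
H = 27 (H = 9 + 6*3 = 9 + 18 = 27)
L = 51 (L = 49 - 1*(-2) = 49 + 2 = 51)
W(N) = 531441 (W(N) = 27⁴ = 531441)
1/W(L/(-46) - 92/√(57 + b)) = 1/531441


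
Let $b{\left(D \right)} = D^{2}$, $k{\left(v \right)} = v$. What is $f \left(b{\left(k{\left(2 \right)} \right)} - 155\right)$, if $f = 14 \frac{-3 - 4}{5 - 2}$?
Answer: $\frac{14798}{3} \approx 4932.7$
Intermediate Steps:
$f = - \frac{98}{3}$ ($f = 14 \left(- \frac{7}{3}\right) = - \frac{98}{3} \approx -32.667$)
$f \left(b{\left(k{\left(2 \right)} \right)} - 155\right) = - \frac{98 \left(2^{2} - 155\right)}{3} = - \frac{98 \left(4 - 155\right)}{3} = \left(- \frac{98}{3}\right) \left(-151\right) = \frac{14798}{3}$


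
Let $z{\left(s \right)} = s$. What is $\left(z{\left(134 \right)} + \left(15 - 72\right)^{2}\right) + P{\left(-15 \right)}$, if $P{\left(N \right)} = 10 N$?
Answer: $3233$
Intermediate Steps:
$\left(z{\left(134 \right)} + \left(15 - 72\right)^{2}\right) + P{\left(-15 \right)} = \left(134 + \left(15 - 72\right)^{2}\right) + 10 \left(-15\right) = \left(134 + \left(-57\right)^{2}\right) - 150 = \left(134 + 3249\right) - 150 = 3383 - 150 = 3233$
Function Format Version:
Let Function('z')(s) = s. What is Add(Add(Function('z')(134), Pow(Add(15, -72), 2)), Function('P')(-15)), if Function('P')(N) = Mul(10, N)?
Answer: 3233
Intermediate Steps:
Add(Add(Function('z')(134), Pow(Add(15, -72), 2)), Function('P')(-15)) = Add(Add(134, Pow(Add(15, -72), 2)), Mul(10, -15)) = Add(Add(134, Pow(-57, 2)), -150) = Add(Add(134, 3249), -150) = Add(3383, -150) = 3233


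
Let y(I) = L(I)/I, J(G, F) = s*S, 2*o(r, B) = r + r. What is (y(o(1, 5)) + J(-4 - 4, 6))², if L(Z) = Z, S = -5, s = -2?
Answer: 121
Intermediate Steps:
o(r, B) = r (o(r, B) = (r + r)/2 = (2*r)/2 = r)
J(G, F) = 10 (J(G, F) = -2*(-5) = 10)
y(I) = 1 (y(I) = I/I = 1)
(y(o(1, 5)) + J(-4 - 4, 6))² = (1 + 10)² = 11² = 121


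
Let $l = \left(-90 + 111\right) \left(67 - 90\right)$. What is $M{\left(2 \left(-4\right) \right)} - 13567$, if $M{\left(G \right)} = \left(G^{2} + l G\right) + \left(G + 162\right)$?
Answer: $-9485$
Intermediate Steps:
$l = -483$ ($l = 21 \left(-23\right) = -483$)
$M{\left(G \right)} = 162 + G^{2} - 482 G$ ($M{\left(G \right)} = \left(G^{2} - 483 G\right) + \left(G + 162\right) = \left(G^{2} - 483 G\right) + \left(162 + G\right) = 162 + G^{2} - 482 G$)
$M{\left(2 \left(-4\right) \right)} - 13567 = \left(162 + \left(2 \left(-4\right)\right)^{2} - 482 \cdot 2 \left(-4\right)\right) - 13567 = \left(162 + \left(-8\right)^{2} - -3856\right) - 13567 = \left(162 + 64 + 3856\right) - 13567 = 4082 - 13567 = -9485$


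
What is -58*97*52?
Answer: -292552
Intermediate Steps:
-58*97*52 = -5626*52 = -292552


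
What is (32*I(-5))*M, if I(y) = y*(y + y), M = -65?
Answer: -104000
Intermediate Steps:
I(y) = 2*y² (I(y) = y*(2*y) = 2*y²)
(32*I(-5))*M = (32*(2*(-5)²))*(-65) = (32*(2*25))*(-65) = (32*50)*(-65) = 1600*(-65) = -104000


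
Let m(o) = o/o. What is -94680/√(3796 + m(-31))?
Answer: -94680*√3797/3797 ≈ -1536.5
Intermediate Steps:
m(o) = 1
-94680/√(3796 + m(-31)) = -94680/√(3796 + 1) = -94680*√3797/3797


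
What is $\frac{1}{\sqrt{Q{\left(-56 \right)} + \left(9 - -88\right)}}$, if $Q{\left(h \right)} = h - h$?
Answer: $\frac{\sqrt{97}}{97} \approx 0.10153$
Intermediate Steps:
$Q{\left(h \right)} = 0$
$\frac{1}{\sqrt{Q{\left(-56 \right)} + \left(9 - -88\right)}} = \frac{1}{\sqrt{0 + \left(9 - -88\right)}} = \frac{1}{\sqrt{0 + \left(9 + 88\right)}} = \frac{1}{\sqrt{0 + 97}} = \frac{1}{\sqrt{97}} = \frac{\sqrt{97}}{97}$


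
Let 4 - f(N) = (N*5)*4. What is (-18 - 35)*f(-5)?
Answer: -5512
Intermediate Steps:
f(N) = 4 - 20*N (f(N) = 4 - N*5*4 = 4 - 5*N*4 = 4 - 20*N)
(-18 - 35)*f(-5) = (-18 - 35)*(4 - 20*(-5)) = -53*(4 + 100) = -53*104 = -5512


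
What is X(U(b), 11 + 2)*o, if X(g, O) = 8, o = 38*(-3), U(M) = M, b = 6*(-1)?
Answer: -912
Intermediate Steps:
b = -6
o = -114
X(U(b), 11 + 2)*o = 8*(-114) = -912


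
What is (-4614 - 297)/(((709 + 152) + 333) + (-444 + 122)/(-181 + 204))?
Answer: -4911/1180 ≈ -4.1619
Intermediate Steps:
(-4614 - 297)/(((709 + 152) + 333) + (-444 + 122)/(-181 + 204)) = -4911/((861 + 333) - 322/23) = -4911/(1194 - 322*1/23) = -4911/(1194 - 14) = -4911/1180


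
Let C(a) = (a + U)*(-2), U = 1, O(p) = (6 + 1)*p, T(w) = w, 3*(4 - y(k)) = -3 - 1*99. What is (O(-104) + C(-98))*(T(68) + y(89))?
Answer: -56604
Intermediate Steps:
y(k) = 38 (y(k) = 4 - (-3 - 1*99)/3 = 4 - (-3 - 99)/3 = 4 - 1/3*(-102) = 4 + 34 = 38)
O(p) = 7*p
C(a) = -2 - 2*a (C(a) = (a + 1)*(-2) = (1 + a)*(-2) = -2 - 2*a)
(O(-104) + C(-98))*(T(68) + y(89)) = (7*(-104) + (-2 - 2*(-98)))*(68 + 38) = (-728 + (-2 + 196))*106 = (-728 + 194)*106 = -534*106 = -56604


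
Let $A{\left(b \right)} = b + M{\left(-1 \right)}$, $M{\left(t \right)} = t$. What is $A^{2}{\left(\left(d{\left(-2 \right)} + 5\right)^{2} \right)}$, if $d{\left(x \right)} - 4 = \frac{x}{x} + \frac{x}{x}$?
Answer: $14400$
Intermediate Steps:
$d{\left(x \right)} = 6$ ($d{\left(x \right)} = 4 + \left(\frac{x}{x} + \frac{x}{x}\right) = 4 + \left(1 + 1\right) = 4 + 2 = 6$)
$A{\left(b \right)} = -1 + b$ ($A{\left(b \right)} = b - 1 = -1 + b$)
$A^{2}{\left(\left(d{\left(-2 \right)} + 5\right)^{2} \right)} = \left(-1 + \left(6 + 5\right)^{2}\right)^{2} = \left(-1 + 11^{2}\right)^{2} = \left(-1 + 121\right)^{2} = 120^{2} = 14400$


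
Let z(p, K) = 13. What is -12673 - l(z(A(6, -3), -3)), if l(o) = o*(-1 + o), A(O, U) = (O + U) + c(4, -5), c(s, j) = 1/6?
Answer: -12829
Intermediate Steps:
c(s, j) = 1/6
A(O, U) = 1/6 + O + U (A(O, U) = (O + U) + 1/6 = 1/6 + O + U)
-12673 - l(z(A(6, -3), -3)) = -12673 - 13*(-1 + 13) = -12673 - 13*12 = -12673 - 1*156 = -12673 - 156 = -12829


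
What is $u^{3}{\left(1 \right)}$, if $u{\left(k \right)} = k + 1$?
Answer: $8$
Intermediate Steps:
$u{\left(k \right)} = 1 + k$
$u^{3}{\left(1 \right)} = \left(1 + 1\right)^{3} = 2^{3} = 8$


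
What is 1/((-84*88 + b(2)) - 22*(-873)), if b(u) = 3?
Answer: 1/11817 ≈ 8.4624e-5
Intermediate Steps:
1/((-84*88 + b(2)) - 22*(-873)) = 1/((-84*88 + 3) - 22*(-873)) = 1/((-7392 + 3) + 19206) = 1/(-7389 + 19206) = 1/11817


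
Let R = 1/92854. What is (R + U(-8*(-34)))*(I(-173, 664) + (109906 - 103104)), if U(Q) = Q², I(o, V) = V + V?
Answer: 27925372519905/46427 ≈ 6.0149e+8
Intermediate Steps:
R = 1/92854 ≈ 1.0770e-5
I(o, V) = 2*V
(R + U(-8*(-34)))*(I(-173, 664) + (109906 - 103104)) = (1/92854 + (-8*(-34))²)*(2*664 + (109906 - 103104)) = (1/92854 + 272²)*(1328 + 6802) = (1/92854 + 73984)*8130 = (6869710337/92854)*8130 = 27925372519905/46427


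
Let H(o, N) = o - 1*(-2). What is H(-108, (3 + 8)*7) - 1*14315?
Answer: -14421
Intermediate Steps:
H(o, N) = 2 + o (H(o, N) = o + 2 = 2 + o)
H(-108, (3 + 8)*7) - 1*14315 = (2 - 108) - 1*14315 = -106 - 14315 = -14421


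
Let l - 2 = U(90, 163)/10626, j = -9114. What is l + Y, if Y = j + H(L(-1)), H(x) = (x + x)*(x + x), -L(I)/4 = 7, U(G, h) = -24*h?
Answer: -10584148/1771 ≈ -5976.4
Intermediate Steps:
L(I) = -28 (L(I) = -4*7 = -28)
H(x) = 4*x² (H(x) = (2*x)*(2*x) = 4*x²)
l = 2890/1771 (l = 2 - 24*163/10626 = 2 - 3912*1/10626 = 2 - 652/1771 = 2890/1771 ≈ 1.6318)
Y = -5978 (Y = -9114 + 4*(-28)² = -9114 + 4*784 = -9114 + 3136 = -5978)
l + Y = 2890/1771 - 5978 = -10584148/1771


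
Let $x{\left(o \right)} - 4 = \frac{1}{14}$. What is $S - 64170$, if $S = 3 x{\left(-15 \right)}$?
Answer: $- \frac{898209}{14} \approx -64158.0$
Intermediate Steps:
$x{\left(o \right)} = \frac{57}{14}$ ($x{\left(o \right)} = 4 + \frac{1}{14} = \frac{57}{14}$)
$S = \frac{171}{14}$ ($S = 3 \cdot \frac{57}{14} = \frac{171}{14} \approx 12.214$)
$S - 64170 = \frac{171}{14} - 64170 = - \frac{898209}{14}$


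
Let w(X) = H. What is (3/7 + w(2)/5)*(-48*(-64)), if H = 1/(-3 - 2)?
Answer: 208896/175 ≈ 1193.7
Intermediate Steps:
H = -1/5 (H = 1/(-5) = -1/5 ≈ -0.20000)
w(X) = -1/5
(3/7 + w(2)/5)*(-48*(-64)) = (3/7 - 1/5/5)*(-48*(-64)) = (3*(1/7) - 1/5*1/5)*3072 = (3/7 - 1/25)*3072 = (68/175)*3072 = 208896/175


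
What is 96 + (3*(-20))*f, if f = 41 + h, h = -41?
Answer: 96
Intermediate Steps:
f = 0 (f = 41 - 41 = 0)
96 + (3*(-20))*f = 96 + (3*(-20))*0 = 96 - 60*0 = 96 + 0 = 96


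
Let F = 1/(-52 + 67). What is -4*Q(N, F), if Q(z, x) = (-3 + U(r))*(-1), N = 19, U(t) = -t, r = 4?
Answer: -28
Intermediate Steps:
F = 1/15 ≈ 0.066667
Q(z, x) = 7 (Q(z, x) = (-3 - 1*4)*(-1) = (-3 - 4)*(-1) = -7*(-1) = 7)
-4*Q(N, F) = -4*7 = -28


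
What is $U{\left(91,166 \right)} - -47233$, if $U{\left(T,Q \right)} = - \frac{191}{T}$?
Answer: $\frac{4298012}{91} \approx 47231.0$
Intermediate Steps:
$U{\left(91,166 \right)} - -47233 = - \frac{191}{91} - -47233 = \left(-191\right) \frac{1}{91} + 47233 = - \frac{191}{91} + 47233 = \frac{4298012}{91}$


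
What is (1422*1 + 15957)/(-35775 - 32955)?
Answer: -5793/22910 ≈ -0.25286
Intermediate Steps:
(1422*1 + 15957)/(-35775 - 32955) = (1422 + 15957)/(-68730) = 17379*(-1/68730) = -5793/22910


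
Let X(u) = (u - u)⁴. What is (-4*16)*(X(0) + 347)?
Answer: -22208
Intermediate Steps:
X(u) = 0 (X(u) = 0⁴ = 0)
(-4*16)*(X(0) + 347) = (-4*16)*(0 + 347) = -64*347 = -22208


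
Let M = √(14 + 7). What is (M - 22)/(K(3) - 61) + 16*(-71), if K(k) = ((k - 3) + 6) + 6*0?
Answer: -5678/5 - √21/55 ≈ -1135.7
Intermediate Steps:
M = √21 ≈ 4.5826
K(k) = 3 + k (K(k) = ((-3 + k) + 6) + 0 = (3 + k) + 0 = 3 + k)
(M - 22)/(K(3) - 61) + 16*(-71) = (√21 - 22)/((3 + 3) - 61) + 16*(-71) = (-22 + √21)/(6 - 61) - 1136 = (-22 + √21)/(-55) - 1136 = (-22 + √21)*(-1/55) - 1136 = (⅖ - √21/55) - 1136 = -5678/5 - √21/55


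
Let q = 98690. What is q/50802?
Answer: 49345/25401 ≈ 1.9426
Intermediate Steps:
q/50802 = 98690/50802 = 98690*(1/50802) = 49345/25401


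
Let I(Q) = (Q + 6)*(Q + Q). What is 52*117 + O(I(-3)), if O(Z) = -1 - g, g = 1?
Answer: 6082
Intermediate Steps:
I(Q) = 2*Q*(6 + Q) (I(Q) = (6 + Q)*(2*Q) = 2*Q*(6 + Q))
O(Z) = -2 (O(Z) = -1 - 1*1 = -1 - 1 = -2)
52*117 + O(I(-3)) = 52*117 - 2 = 6084 - 2 = 6082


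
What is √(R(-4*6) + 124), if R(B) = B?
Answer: 10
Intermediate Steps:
√(R(-4*6) + 124) = √(-4*6 + 124) = √(-24 + 124) = √100 = 10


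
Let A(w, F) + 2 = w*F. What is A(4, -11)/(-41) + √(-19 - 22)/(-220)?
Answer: 46/41 - I*√41/220 ≈ 1.122 - 0.029105*I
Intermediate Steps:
A(w, F) = -2 + F*w (A(w, F) = -2 + w*F = -2 + F*w)
A(4, -11)/(-41) + √(-19 - 22)/(-220) = (-2 - 11*4)/(-41) + √(-19 - 22)/(-220) = (-2 - 44)*(-1/41) + √(-41)*(-1/220) = -46*(-1/41) + (I*√41)*(-1/220) = 46/41 - I*√41/220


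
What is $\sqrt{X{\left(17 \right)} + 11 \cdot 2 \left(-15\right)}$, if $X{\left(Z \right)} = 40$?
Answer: $i \sqrt{290} \approx 17.029 i$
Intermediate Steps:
$\sqrt{X{\left(17 \right)} + 11 \cdot 2 \left(-15\right)} = \sqrt{40 + 11 \cdot 2 \left(-15\right)} = \sqrt{40 + 22 \left(-15\right)} = \sqrt{40 - 330} = \sqrt{-290} = i \sqrt{290}$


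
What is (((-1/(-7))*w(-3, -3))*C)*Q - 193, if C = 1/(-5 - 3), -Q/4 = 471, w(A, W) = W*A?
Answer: 1537/14 ≈ 109.79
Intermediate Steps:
w(A, W) = A*W
Q = -1884 (Q = -4*471 = -1884)
C = -⅛ (C = 1/(-8) = -⅛ ≈ -0.12500)
(((-1/(-7))*w(-3, -3))*C)*Q - 193 = (((-1/(-7))*(-3*(-3)))*(-⅛))*(-1884) - 193 = ((-1*(-⅐)*9)*(-⅛))*(-1884) - 193 = (((⅐)*9)*(-⅛))*(-1884) - 193 = ((9/7)*(-⅛))*(-1884) - 193 = -9/56*(-1884) - 193 = 4239/14 - 193 = 1537/14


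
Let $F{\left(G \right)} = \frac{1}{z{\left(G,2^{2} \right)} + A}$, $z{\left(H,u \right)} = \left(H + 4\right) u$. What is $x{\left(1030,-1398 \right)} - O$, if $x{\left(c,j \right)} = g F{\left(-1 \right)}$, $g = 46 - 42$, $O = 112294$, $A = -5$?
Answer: $- \frac{786054}{7} \approx -1.1229 \cdot 10^{5}$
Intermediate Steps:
$z{\left(H,u \right)} = u \left(4 + H\right)$ ($z{\left(H,u \right)} = \left(4 + H\right) u = u \left(4 + H\right)$)
$F{\left(G \right)} = \frac{1}{11 + 4 G}$ ($F{\left(G \right)} = \frac{1}{2^{2} \left(4 + G\right) - 5} = \frac{1}{4 \left(4 + G\right) - 5} = \frac{1}{\left(16 + 4 G\right) - 5} = \frac{1}{11 + 4 G}$)
$g = 4$ ($g = 46 - 42 = 4$)
$x{\left(c,j \right)} = \frac{4}{7}$ ($x{\left(c,j \right)} = \frac{4}{11 + 4 \left(-1\right)} = \frac{4}{11 - 4} = \frac{4}{7}$)
$x{\left(1030,-1398 \right)} - O = \frac{4}{7} - 112294 = - \frac{786054}{7}$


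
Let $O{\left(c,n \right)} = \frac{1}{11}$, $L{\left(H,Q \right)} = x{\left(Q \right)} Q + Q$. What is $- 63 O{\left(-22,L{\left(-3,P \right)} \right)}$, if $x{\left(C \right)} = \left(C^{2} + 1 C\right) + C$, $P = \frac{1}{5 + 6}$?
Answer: $- \frac{63}{11} \approx -5.7273$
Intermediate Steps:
$P = \frac{1}{11} \approx 0.090909$
$x{\left(C \right)} = C^{2} + 2 C$ ($x{\left(C \right)} = \left(C^{2} + C\right) + C = \left(C + C^{2}\right) + C = C^{2} + 2 C$)
$L{\left(H,Q \right)} = Q + Q^{2} \left(2 + Q\right)$ ($L{\left(H,Q \right)} = Q \left(2 + Q\right) Q + Q = Q^{2} \left(2 + Q\right) + Q = Q + Q^{2} \left(2 + Q\right)$)
$O{\left(c,n \right)} = \frac{1}{11}$
$- 63 O{\left(-22,L{\left(-3,P \right)} \right)} = \left(-63\right) \frac{1}{11} = - \frac{63}{11}$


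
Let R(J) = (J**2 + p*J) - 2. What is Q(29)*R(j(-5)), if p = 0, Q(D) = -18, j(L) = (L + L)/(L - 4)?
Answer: 124/9 ≈ 13.778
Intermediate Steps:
j(L) = 2*L/(-4 + L) (j(L) = (2*L)/(-4 + L) = 2*L/(-4 + L))
R(J) = -2 + J**2 (R(J) = (J**2 + 0*J) - 2 = (J**2 + 0) - 2 = J**2 - 2 = -2 + J**2)
Q(29)*R(j(-5)) = -18*(-2 + (2*(-5)/(-4 - 5))**2) = -18*(-2 + (2*(-5)/(-9))**2) = -18*(-2 + (2*(-5)*(-1/9))**2) = -18*(-2 + (10/9)**2) = -18*(-2 + 100/81) = -18*(-62/81) = 124/9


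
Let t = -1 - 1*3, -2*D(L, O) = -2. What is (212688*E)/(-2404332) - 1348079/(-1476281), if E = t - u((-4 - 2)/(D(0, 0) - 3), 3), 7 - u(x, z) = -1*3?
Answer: 4329394005/2012171003 ≈ 2.1516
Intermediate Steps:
D(L, O) = 1 (D(L, O) = -½*(-2) = 1)
u(x, z) = 10 (u(x, z) = 7 - (-1)*3 = 7 - 1*(-3) = 7 + 3 = 10)
t = -4 (t = -1 - 3 = -4)
E = -14 (E = -4 - 1*10 = -4 - 10 = -14)
(212688*E)/(-2404332) - 1348079/(-1476281) = (212688*(-14))/(-2404332) - 1348079/(-1476281) = -2977632*(-1/2404332) - 1348079*(-1/1476281) = 1688/1363 + 1348079/1476281 = 4329394005/2012171003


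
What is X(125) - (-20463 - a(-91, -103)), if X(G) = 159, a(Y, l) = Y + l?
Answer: 20428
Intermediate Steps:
X(125) - (-20463 - a(-91, -103)) = 159 - (-20463 - (-91 - 103)) = 159 - (-20463 - 1*(-194)) = 159 - (-20463 + 194) = 159 - 1*(-20269) = 159 + 20269 = 20428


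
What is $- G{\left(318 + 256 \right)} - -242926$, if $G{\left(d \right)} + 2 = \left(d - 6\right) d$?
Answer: $-83104$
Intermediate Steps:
$G{\left(d \right)} = -2 + d \left(-6 + d\right)$ ($G{\left(d \right)} = -2 + \left(d - 6\right) d = -2 + \left(-6 + d\right) d = -2 + d \left(-6 + d\right)$)
$- G{\left(318 + 256 \right)} - -242926 = - (-2 + \left(318 + 256\right)^{2} - 6 \left(318 + 256\right)) - -242926 = - (-2 + 574^{2} - 3444) + 242926 = - (-2 + 329476 - 3444) + 242926 = \left(-1\right) 326030 + 242926 = -326030 + 242926 = -83104$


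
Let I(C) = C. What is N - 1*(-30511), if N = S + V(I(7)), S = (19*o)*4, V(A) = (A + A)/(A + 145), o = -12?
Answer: 2249531/76 ≈ 29599.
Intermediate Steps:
V(A) = 2*A/(145 + A) (V(A) = (2*A)/(145 + A) = 2*A/(145 + A))
S = -912 (S = (19*(-12))*4 = -228*4 = -912)
N = -69305/76 (N = -912 + 2*7/(145 + 7) = -912 + 2*7/152 = -912 + 2*7*(1/152) = -912 + 7/76 = -69305/76 ≈ -911.91)
N - 1*(-30511) = -69305/76 - 1*(-30511) = -69305/76 + 30511 = 2249531/76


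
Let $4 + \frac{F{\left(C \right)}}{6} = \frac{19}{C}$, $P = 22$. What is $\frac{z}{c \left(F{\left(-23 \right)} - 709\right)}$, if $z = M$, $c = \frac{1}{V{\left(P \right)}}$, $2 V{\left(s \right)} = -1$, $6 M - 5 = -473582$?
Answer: $- \frac{3630757}{67892} \approx -53.478$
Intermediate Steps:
$M = - \frac{157859}{2}$ ($M = \frac{5}{6} + \frac{1}{6} \left(-473582\right) = \frac{5}{6} - \frac{236791}{3} = - \frac{157859}{2} \approx -78930.0$)
$V{\left(s \right)} = - \frac{1}{2}$ ($V{\left(s \right)} = \frac{1}{2} \left(-1\right) = - \frac{1}{2}$)
$F{\left(C \right)} = -24 + \frac{114}{C}$ ($F{\left(C \right)} = -24 + 6 \frac{19}{C} = -24 + \frac{114}{C}$)
$c = -2$ ($c = \frac{1}{- \frac{1}{2}} = -2$)
$z = - \frac{157859}{2} \approx -78930.0$
$\frac{z}{c \left(F{\left(-23 \right)} - 709\right)} = - \frac{157859}{2 \left(- 2 \left(\left(-24 + \frac{114}{-23}\right) - 709\right)\right)} = - \frac{157859}{2 \left(- 2 \left(\left(-24 + 114 \left(- \frac{1}{23}\right)\right) - 709\right)\right)} = - \frac{157859}{2 \left(- 2 \left(\left(-24 - \frac{114}{23}\right) - 709\right)\right)} = - \frac{157859}{2 \left(- 2 \left(- \frac{666}{23} - 709\right)\right)} = - \frac{157859}{2 \left(\left(-2\right) \left(- \frac{16973}{23}\right)\right)} = - \frac{157859}{2 \cdot \frac{33946}{23}} = \left(- \frac{157859}{2}\right) \frac{23}{33946} = - \frac{3630757}{67892}$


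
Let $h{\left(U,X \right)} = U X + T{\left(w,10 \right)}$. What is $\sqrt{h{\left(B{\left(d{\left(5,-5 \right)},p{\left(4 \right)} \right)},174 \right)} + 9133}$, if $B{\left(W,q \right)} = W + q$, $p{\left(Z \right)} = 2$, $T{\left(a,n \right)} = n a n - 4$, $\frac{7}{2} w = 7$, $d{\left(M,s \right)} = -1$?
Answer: $\sqrt{9503} \approx 97.483$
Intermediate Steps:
$w = 2$ ($w = \frac{2}{7} \cdot 7 = 2$)
$T{\left(a,n \right)} = -4 + a n^{2}$ ($T{\left(a,n \right)} = a n n - 4 = a n^{2} - 4 = -4 + a n^{2}$)
$h{\left(U,X \right)} = 196 + U X$ ($h{\left(U,X \right)} = U X - \left(4 - 2 \cdot 10^{2}\right) = U X + \left(-4 + 2 \cdot 100\right) = U X + \left(-4 + 200\right) = U X + 196 = 196 + U X$)
$\sqrt{h{\left(B{\left(d{\left(5,-5 \right)},p{\left(4 \right)} \right)},174 \right)} + 9133} = \sqrt{\left(196 + \left(-1 + 2\right) 174\right) + 9133} = \sqrt{\left(196 + 1 \cdot 174\right) + 9133} = \sqrt{\left(196 + 174\right) + 9133} = \sqrt{370 + 9133} = \sqrt{9503}$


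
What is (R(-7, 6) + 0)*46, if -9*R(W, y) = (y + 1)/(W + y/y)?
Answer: 161/27 ≈ 5.9630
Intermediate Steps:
R(W, y) = -(1 + y)/(9*(1 + W)) (R(W, y) = -(y + 1)/(9*(W + y/y)) = -(1 + y)/(9*(W + 1)) = -(1 + y)/(9*(1 + W)))
(R(-7, 6) + 0)*46 = ((-1 - 1*6)/(9*(1 - 7)) + 0)*46 = ((⅑)*(-1 - 6)/(-6) + 0)*46 = ((⅑)*(-⅙)*(-7) + 0)*46 = (7/54 + 0)*46 = (7/54)*46 = 161/27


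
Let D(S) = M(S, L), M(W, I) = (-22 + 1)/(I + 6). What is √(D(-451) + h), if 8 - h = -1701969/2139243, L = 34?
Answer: 3*√186909732602510/14261620 ≈ 2.8759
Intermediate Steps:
M(W, I) = -21/(6 + I)
D(S) = -21/40 (D(S) = -21/(6 + 34) = -21/40)
h = 6271971/713081 (h = 8 - (-1701969)/2139243 = 8 - 1*(-567323/713081) = 8 + 567323/713081 = 6271971/713081 ≈ 8.7956)
√(D(-451) + h) = √(-21/40 + 6271971/713081) = √(235904139/28523240) = 3*√186909732602510/14261620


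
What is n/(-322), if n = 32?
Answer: -16/161 ≈ -0.099379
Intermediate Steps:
n/(-322) = 32/(-322) = -1/322*32 = -16/161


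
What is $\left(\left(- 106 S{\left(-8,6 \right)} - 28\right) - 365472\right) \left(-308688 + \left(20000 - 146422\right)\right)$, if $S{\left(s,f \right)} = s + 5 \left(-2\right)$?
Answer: $158202515120$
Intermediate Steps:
$S{\left(s,f \right)} = -10 + s$ ($S{\left(s,f \right)} = s - 10 = -10 + s$)
$\left(\left(- 106 S{\left(-8,6 \right)} - 28\right) - 365472\right) \left(-308688 + \left(20000 - 146422\right)\right) = \left(\left(- 106 \left(-10 - 8\right) - 28\right) - 365472\right) \left(-308688 + \left(20000 - 146422\right)\right) = \left(\left(\left(-106\right) \left(-18\right) - 28\right) - 365472\right) \left(-308688 + \left(20000 - 146422\right)\right) = \left(\left(1908 - 28\right) - 365472\right) \left(-308688 - 126422\right) = \left(1880 - 365472\right) \left(-435110\right) = \left(-363592\right) \left(-435110\right) = 158202515120$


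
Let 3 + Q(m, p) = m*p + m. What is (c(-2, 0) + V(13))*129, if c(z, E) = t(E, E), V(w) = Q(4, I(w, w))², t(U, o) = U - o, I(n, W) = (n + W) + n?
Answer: 3179721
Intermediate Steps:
I(n, W) = W + 2*n (I(n, W) = (W + n) + n = W + 2*n)
Q(m, p) = -3 + m + m*p (Q(m, p) = -3 + (m*p + m) = -3 + (m + m*p) = -3 + m + m*p)
V(w) = (1 + 12*w)² (V(w) = (-3 + 4 + 4*(w + 2*w))² = (-3 + 4 + 4*(3*w))² = (-3 + 4 + 12*w)² = (1 + 12*w)²)
c(z, E) = 0 (c(z, E) = E - E = 0)
(c(-2, 0) + V(13))*129 = (0 + (1 + 12*13)²)*129 = (0 + (1 + 156)²)*129 = (0 + 157²)*129 = (0 + 24649)*129 = 24649*129 = 3179721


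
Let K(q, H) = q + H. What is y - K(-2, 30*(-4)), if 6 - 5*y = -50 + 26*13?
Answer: 328/5 ≈ 65.600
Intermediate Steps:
K(q, H) = H + q
y = -282/5 (y = 6/5 - (-50 + 26*13)/5 = 6/5 - (-50 + 338)/5 = 6/5 - ⅕*288 = 6/5 - 288/5 = -282/5 ≈ -56.400)
y - K(-2, 30*(-4)) = -282/5 - (30*(-4) - 2) = -282/5 - (-120 - 2) = -282/5 - 1*(-122) = -282/5 + 122 = 328/5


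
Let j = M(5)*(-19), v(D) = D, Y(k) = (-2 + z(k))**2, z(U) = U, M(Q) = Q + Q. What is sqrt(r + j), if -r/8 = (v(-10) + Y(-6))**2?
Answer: I*sqrt(23518) ≈ 153.36*I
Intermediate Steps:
M(Q) = 2*Q
Y(k) = (-2 + k)**2
r = -23328 (r = -8*(-10 + (-2 - 6)**2)**2 = -8*(-10 + (-8)**2)**2 = -8*(-10 + 64)**2 = -8*54**2 = -8*2916 = -23328)
j = -190 (j = (2*5)*(-19) = 10*(-19) = -190)
sqrt(r + j) = sqrt(-23328 - 190) = sqrt(-23518) = I*sqrt(23518)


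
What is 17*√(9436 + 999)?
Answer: 17*√10435 ≈ 1736.6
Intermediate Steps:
17*√(9436 + 999) = 17*√10435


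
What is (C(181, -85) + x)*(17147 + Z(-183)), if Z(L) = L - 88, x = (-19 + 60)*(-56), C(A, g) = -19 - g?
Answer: -37633480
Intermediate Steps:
x = -2296 (x = 41*(-56) = -2296)
Z(L) = -88 + L
(C(181, -85) + x)*(17147 + Z(-183)) = ((-19 - 1*(-85)) - 2296)*(17147 + (-88 - 183)) = ((-19 + 85) - 2296)*(17147 - 271) = (66 - 2296)*16876 = -2230*16876 = -37633480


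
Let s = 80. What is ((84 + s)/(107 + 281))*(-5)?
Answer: -205/97 ≈ -2.1134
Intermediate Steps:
((84 + s)/(107 + 281))*(-5) = ((84 + 80)/(107 + 281))*(-5) = (164/388)*(-5) = (164*(1/388))*(-5) = (41/97)*(-5) = -205/97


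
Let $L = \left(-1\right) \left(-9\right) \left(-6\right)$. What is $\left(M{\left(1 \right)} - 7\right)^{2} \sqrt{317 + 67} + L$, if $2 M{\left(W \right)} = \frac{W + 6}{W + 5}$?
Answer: $-54 + \frac{5929 \sqrt{6}}{18} \approx 752.83$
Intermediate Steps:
$M{\left(W \right)} = \frac{6 + W}{2 \left(5 + W\right)}$ ($M{\left(W \right)} = \frac{\left(W + 6\right) \frac{1}{W + 5}}{2} = \frac{\left(6 + W\right) \frac{1}{5 + W}}{2} = \frac{\frac{1}{5 + W} \left(6 + W\right)}{2} = \frac{6 + W}{2 \left(5 + W\right)}$)
$L = -54$ ($L = 9 \left(-6\right) = -54$)
$\left(M{\left(1 \right)} - 7\right)^{2} \sqrt{317 + 67} + L = \left(\frac{6 + 1}{2 \left(5 + 1\right)} - 7\right)^{2} \sqrt{317 + 67} - 54 = \left(\frac{1}{2} \cdot \frac{1}{6} \cdot 7 - 7\right)^{2} \sqrt{384} - 54 = \left(\frac{1}{2} \cdot \frac{1}{6} \cdot 7 - 7\right)^{2} \cdot 8 \sqrt{6} - 54 = \left(\frac{7}{12} - 7\right)^{2} \cdot 8 \sqrt{6} - 54 = \left(- \frac{77}{12}\right)^{2} \cdot 8 \sqrt{6} - 54 = \frac{5929 \cdot 8 \sqrt{6}}{144} - 54 = \frac{5929 \sqrt{6}}{18} - 54 = -54 + \frac{5929 \sqrt{6}}{18}$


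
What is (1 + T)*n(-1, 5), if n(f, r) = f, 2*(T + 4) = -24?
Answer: 15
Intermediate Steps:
T = -16 (T = -4 + (1/2)*(-24) = -4 - 12 = -16)
(1 + T)*n(-1, 5) = (1 - 16)*(-1) = -15*(-1) = 15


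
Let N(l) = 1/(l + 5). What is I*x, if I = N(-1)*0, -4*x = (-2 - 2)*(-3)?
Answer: 0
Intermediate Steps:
x = -3 (x = -(-2 - 2)*(-3)/4 = -(-1)*(-3) = -1/4*12 = -3)
N(l) = 1/(5 + l)
I = 0 (I = 0/(5 - 1) = 0/4 = (1/4)*0 = 0)
I*x = 0*(-3) = 0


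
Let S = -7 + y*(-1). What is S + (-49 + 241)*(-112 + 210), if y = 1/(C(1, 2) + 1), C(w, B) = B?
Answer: 56426/3 ≈ 18809.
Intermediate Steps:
y = ⅓ (y = 1/(2 + 1) = 1/3 = ⅓ ≈ 0.33333)
S = -22/3 (S = -7 + (⅓)*(-1) = -7 - ⅓ = -22/3 ≈ -7.3333)
S + (-49 + 241)*(-112 + 210) = -22/3 + (-49 + 241)*(-112 + 210) = -22/3 + 192*98 = -22/3 + 18816 = 56426/3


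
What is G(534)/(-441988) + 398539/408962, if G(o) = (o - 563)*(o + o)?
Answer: 47203956649/45189074114 ≈ 1.0446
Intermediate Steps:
G(o) = 2*o*(-563 + o) (G(o) = (-563 + o)*(2*o) = 2*o*(-563 + o))
G(534)/(-441988) + 398539/408962 = (2*534*(-563 + 534))/(-441988) + 398539/408962 = (2*534*(-29))*(-1/441988) + 398539*(1/408962) = -30972*(-1/441988) + 398539/408962 = 7743/110497 + 398539/408962 = 47203956649/45189074114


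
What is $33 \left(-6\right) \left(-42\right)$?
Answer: $8316$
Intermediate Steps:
$33 \left(-6\right) \left(-42\right) = \left(-198\right) \left(-42\right) = 8316$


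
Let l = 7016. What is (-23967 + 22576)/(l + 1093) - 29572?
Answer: -239800739/8109 ≈ -29572.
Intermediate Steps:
(-23967 + 22576)/(l + 1093) - 29572 = (-23967 + 22576)/(7016 + 1093) - 29572 = -1391/8109 - 29572 = -239800739/8109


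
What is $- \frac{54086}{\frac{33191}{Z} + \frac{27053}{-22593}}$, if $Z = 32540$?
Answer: $\frac{39762741034920}{130420357} \approx 3.0488 \cdot 10^{5}$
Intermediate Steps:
$- \frac{54086}{\frac{33191}{Z} + \frac{27053}{-22593}} = - \frac{54086}{\frac{33191}{32540} + \frac{27053}{-22593}} = - \frac{54086}{33191 \cdot \frac{1}{32540} + 27053 \left(- \frac{1}{22593}\right)} = - \frac{54086}{\frac{33191}{32540} - \frac{27053}{22593}} = - \frac{54086}{- \frac{130420357}{735176220}} = \left(-54086\right) \left(- \frac{735176220}{130420357}\right) = \frac{39762741034920}{130420357}$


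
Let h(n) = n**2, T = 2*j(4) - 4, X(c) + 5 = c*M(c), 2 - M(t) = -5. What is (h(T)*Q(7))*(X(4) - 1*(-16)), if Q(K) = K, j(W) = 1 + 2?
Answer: 1092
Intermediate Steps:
j(W) = 3
M(t) = 7 (M(t) = 2 - 1*(-5) = 2 + 5 = 7)
X(c) = -5 + 7*c (X(c) = -5 + c*7 = -5 + 7*c)
T = 2 (T = 2*3 - 4 = 6 - 4 = 2)
(h(T)*Q(7))*(X(4) - 1*(-16)) = (2**2*7)*((-5 + 7*4) - 1*(-16)) = (4*7)*((-5 + 28) + 16) = 28*(23 + 16) = 28*39 = 1092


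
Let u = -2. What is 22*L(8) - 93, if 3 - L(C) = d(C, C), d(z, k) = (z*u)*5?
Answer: 1733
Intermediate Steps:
d(z, k) = -10*z (d(z, k) = (z*(-2))*5 = -2*z*5 = -10*z)
L(C) = 3 + 10*C (L(C) = 3 - (-10)*C = 3 + 10*C)
22*L(8) - 93 = 22*(3 + 10*8) - 93 = 22*(3 + 80) - 93 = 22*83 - 93 = 1826 - 93 = 1733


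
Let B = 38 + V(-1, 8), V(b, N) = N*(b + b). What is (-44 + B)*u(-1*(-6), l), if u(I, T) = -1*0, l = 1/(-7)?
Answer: 0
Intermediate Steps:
V(b, N) = 2*N*b (V(b, N) = N*(2*b) = 2*N*b)
l = -⅐ ≈ -0.14286
B = 22 (B = 38 + 2*8*(-1) = 38 - 16 = 22)
u(I, T) = 0
(-44 + B)*u(-1*(-6), l) = (-44 + 22)*0 = -22*0 = 0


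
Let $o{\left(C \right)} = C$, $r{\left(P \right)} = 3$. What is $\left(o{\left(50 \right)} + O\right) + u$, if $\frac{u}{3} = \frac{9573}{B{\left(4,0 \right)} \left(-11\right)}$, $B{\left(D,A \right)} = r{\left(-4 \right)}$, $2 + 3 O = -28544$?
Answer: $- \frac{341075}{33} \approx -10336.0$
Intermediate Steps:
$O = - \frac{28546}{3}$ ($O = - \frac{2}{3} + \frac{1}{3} \left(-28544\right) = - \frac{2}{3} - \frac{28544}{3} = - \frac{28546}{3} \approx -9515.3$)
$B{\left(D,A \right)} = 3$
$u = - \frac{9573}{11}$ ($u = 3 \frac{9573}{3 \left(-11\right)} = 3 \frac{9573}{-33} = 3 \cdot 9573 \left(- \frac{1}{33}\right) = 3 \left(- \frac{3191}{11}\right) = - \frac{9573}{11} \approx -870.27$)
$\left(o{\left(50 \right)} + O\right) + u = \left(50 - \frac{28546}{3}\right) - \frac{9573}{11} = - \frac{28396}{3} - \frac{9573}{11} = - \frac{341075}{33}$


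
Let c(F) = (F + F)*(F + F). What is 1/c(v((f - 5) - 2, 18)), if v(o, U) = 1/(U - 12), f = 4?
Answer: 9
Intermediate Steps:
v(o, U) = 1/(-12 + U)
c(F) = 4*F**2 (c(F) = (2*F)*(2*F) = 4*F**2)
1/c(v((f - 5) - 2, 18)) = 1/(4*(1/(-12 + 18))**2) = 1/(4*(1/6)**2) = 1/(4*(1/36)) = 1/(1/9) = 9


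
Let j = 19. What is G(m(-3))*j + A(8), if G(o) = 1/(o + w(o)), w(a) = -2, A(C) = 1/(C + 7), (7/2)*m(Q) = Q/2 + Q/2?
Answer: -79/12 ≈ -6.5833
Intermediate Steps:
m(Q) = 2*Q/7 (m(Q) = 2*(Q/2 + Q/2)/7 = 2*Q/7)
A(C) = 1/(7 + C)
G(o) = 1/(-2 + o) (G(o) = 1/(o - 2) = 1/(-2 + o))
G(m(-3))*j + A(8) = 19/(-2 + (2/7)*(-3)) + 1/(7 + 8) = 19/(-2 - 6/7) + 1/15 = 19/(-20/7) + 1/15 = -7/20*19 + 1/15 = -133/20 + 1/15 = -79/12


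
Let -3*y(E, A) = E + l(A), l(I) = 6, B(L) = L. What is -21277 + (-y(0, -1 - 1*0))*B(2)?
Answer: -21273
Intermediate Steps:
y(E, A) = -2 - E/3 (y(E, A) = -(E + 6)/3 = -(6 + E)/3 = -2 - E/3)
-21277 + (-y(0, -1 - 1*0))*B(2) = -21277 - (-2 - 1/3*0)*2 = -21277 - (-2 + 0)*2 = -21277 - 1*(-2)*2 = -21277 + 2*2 = -21277 + 4 = -21273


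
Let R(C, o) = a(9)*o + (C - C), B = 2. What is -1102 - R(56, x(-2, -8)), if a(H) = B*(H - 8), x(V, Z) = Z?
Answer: -1086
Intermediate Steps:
a(H) = -16 + 2*H (a(H) = 2*(H - 8) = 2*(-8 + H) = -16 + 2*H)
R(C, o) = 2*o (R(C, o) = (-16 + 2*9)*o + (C - C) = (-16 + 18)*o + 0 = 2*o + 0 = 2*o)
-1102 - R(56, x(-2, -8)) = -1102 - 2*(-8) = -1102 - 1*(-16) = -1102 + 16 = -1086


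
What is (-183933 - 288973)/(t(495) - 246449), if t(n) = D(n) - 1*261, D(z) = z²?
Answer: 472906/1685 ≈ 280.66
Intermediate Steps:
t(n) = -261 + n² (t(n) = n² - 1*261 = n² - 261 = -261 + n²)
(-183933 - 288973)/(t(495) - 246449) = (-183933 - 288973)/((-261 + 495²) - 246449) = -472906/((-261 + 245025) - 246449) = -472906/(244764 - 246449) = -472906/(-1685) = -472906*(-1/1685) = 472906/1685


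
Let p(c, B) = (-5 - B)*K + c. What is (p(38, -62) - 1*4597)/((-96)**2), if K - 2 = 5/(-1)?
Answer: -2365/4608 ≈ -0.51324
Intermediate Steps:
K = -3 (K = 2 + 5/(-1) = 2 + 5*(-1) = 2 - 5 = -3)
p(c, B) = 15 + c + 3*B (p(c, B) = (-5 - B)*(-3) + c = (15 + 3*B) + c = 15 + c + 3*B)
(p(38, -62) - 1*4597)/((-96)**2) = ((15 + 38 + 3*(-62)) - 1*4597)/((-96)**2) = ((15 + 38 - 186) - 4597)/9216 = (-133 - 4597)*(1/9216) = -4730*1/9216 = -2365/4608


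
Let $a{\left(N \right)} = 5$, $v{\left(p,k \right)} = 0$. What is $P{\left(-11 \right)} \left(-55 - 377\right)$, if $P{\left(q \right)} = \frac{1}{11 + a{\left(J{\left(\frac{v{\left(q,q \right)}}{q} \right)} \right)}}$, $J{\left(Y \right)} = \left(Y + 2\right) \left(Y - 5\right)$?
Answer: $-27$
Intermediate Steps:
$J{\left(Y \right)} = \left(-5 + Y\right) \left(2 + Y\right)$ ($J{\left(Y \right)} = \left(2 + Y\right) \left(-5 + Y\right) = \left(-5 + Y\right) \left(2 + Y\right)$)
$P{\left(q \right)} = \frac{1}{16}$ ($P{\left(q \right)} = \frac{1}{11 + 5} = \frac{1}{16}$)
$P{\left(-11 \right)} \left(-55 - 377\right) = \frac{-55 - 377}{16} = \frac{1}{16} \left(-432\right) = -27$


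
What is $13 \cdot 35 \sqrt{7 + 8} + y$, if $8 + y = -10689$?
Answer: $-10697 + 455 \sqrt{15} \approx -8934.8$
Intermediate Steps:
$y = -10697$ ($y = -8 - 10689 = -10697$)
$13 \cdot 35 \sqrt{7 + 8} + y = 13 \cdot 35 \sqrt{7 + 8} - 10697 = 455 \sqrt{15} - 10697 = -10697 + 455 \sqrt{15}$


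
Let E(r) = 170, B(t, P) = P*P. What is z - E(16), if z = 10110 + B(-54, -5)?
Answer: 9965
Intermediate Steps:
B(t, P) = P²
z = 10135 (z = 10110 + (-5)² = 10110 + 25 = 10135)
z - E(16) = 10135 - 1*170 = 10135 - 170 = 9965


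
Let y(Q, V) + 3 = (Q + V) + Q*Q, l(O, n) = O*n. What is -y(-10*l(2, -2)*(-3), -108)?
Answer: -14169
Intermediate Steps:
y(Q, V) = -3 + Q + V + Q² (y(Q, V) = -3 + ((Q + V) + Q*Q) = -3 + ((Q + V) + Q²) = -3 + (Q + V + Q²) = -3 + Q + V + Q²)
-y(-10*l(2, -2)*(-3), -108) = -(-3 - 20*(-2)*(-3) - 108 + (-20*(-2)*(-3))²) = -(-3 - 10*(-4)*(-3) - 108 + (-10*(-4)*(-3))²) = -(-3 + 40*(-3) - 108 + (40*(-3))²) = -(-3 - 120 - 108 + (-120)²) = -(-3 - 120 - 108 + 14400) = -1*14169 = -14169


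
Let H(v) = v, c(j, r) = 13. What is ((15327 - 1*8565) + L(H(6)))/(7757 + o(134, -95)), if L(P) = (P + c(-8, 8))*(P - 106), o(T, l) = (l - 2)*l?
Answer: 2431/8486 ≈ 0.28647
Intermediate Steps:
o(T, l) = l*(-2 + l) (o(T, l) = (-2 + l)*l = l*(-2 + l))
L(P) = (-106 + P)*(13 + P) (L(P) = (P + 13)*(P - 106) = (13 + P)*(-106 + P) = (-106 + P)*(13 + P))
((15327 - 1*8565) + L(H(6)))/(7757 + o(134, -95)) = ((15327 - 1*8565) + (-1378 + 6² - 93*6))/(7757 - 95*(-2 - 95)) = ((15327 - 8565) + (-1378 + 36 - 558))/(7757 - 95*(-97)) = (6762 - 1900)/(7757 + 9215) = 4862/16972 = 4862*(1/16972) = 2431/8486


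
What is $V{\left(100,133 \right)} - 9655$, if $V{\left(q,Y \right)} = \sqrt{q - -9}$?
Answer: $-9655 + \sqrt{109} \approx -9644.6$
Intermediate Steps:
$V{\left(q,Y \right)} = \sqrt{9 + q}$ ($V{\left(q,Y \right)} = \sqrt{q + 9} = \sqrt{9 + q}$)
$V{\left(100,133 \right)} - 9655 = \sqrt{9 + 100} - 9655 = \sqrt{109} - 9655 = -9655 + \sqrt{109}$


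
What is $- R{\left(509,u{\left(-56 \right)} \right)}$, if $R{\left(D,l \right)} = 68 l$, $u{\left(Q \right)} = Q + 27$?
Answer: $1972$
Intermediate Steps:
$u{\left(Q \right)} = 27 + Q$
$- R{\left(509,u{\left(-56 \right)} \right)} = - 68 \left(27 - 56\right) = - 68 \left(-29\right) = \left(-1\right) \left(-1972\right) = 1972$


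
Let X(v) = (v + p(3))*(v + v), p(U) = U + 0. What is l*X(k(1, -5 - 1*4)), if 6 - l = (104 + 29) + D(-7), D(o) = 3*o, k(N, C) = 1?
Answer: -848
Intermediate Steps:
p(U) = U
X(v) = 2*v*(3 + v) (X(v) = (v + 3)*(v + v) = (3 + v)*(2*v) = 2*v*(3 + v))
l = -106 (l = 6 - ((104 + 29) + 3*(-7)) = 6 - (133 - 21) = 6 - 1*112 = 6 - 112 = -106)
l*X(k(1, -5 - 1*4)) = -212*(3 + 1) = -212*4 = -106*8 = -848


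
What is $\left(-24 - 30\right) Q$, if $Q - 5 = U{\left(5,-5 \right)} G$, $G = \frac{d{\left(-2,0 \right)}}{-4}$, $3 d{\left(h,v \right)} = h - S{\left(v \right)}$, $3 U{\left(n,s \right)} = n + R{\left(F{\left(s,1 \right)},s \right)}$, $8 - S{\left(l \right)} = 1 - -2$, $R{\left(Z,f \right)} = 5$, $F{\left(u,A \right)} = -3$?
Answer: $-375$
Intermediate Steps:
$S{\left(l \right)} = 5$ ($S{\left(l \right)} = 8 - \left(1 - -2\right) = 8 - \left(1 + 2\right) = 8 - 3 = 5$)
$U{\left(n,s \right)} = \frac{5}{3} + \frac{n}{3}$ ($U{\left(n,s \right)} = \frac{n + 5}{3} = \frac{5 + n}{3} = \frac{5}{3} + \frac{n}{3}$)
$d{\left(h,v \right)} = - \frac{5}{3} + \frac{h}{3}$ ($d{\left(h,v \right)} = \frac{h - 5}{3} = \frac{-5 + h}{3} = - \frac{5}{3} + \frac{h}{3}$)
$G = \frac{7}{12}$ ($G = \frac{- \frac{5}{3} + \frac{1}{3} \left(-2\right)}{-4} = \left(- \frac{5}{3} - \frac{2}{3}\right) \left(- \frac{1}{4}\right) = \left(- \frac{7}{3}\right) \left(- \frac{1}{4}\right) = \frac{7}{12} \approx 0.58333$)
$Q = \frac{125}{18}$ ($Q = 5 + \left(\frac{5}{3} + \frac{1}{3} \cdot 5\right) \frac{7}{12} = 5 + \left(\frac{5}{3} + \frac{5}{3}\right) \frac{7}{12} = 5 + \frac{10}{3} \cdot \frac{7}{12} = 5 + \frac{35}{18} = \frac{125}{18} \approx 6.9444$)
$\left(-24 - 30\right) Q = \left(-24 - 30\right) \frac{125}{18} = \left(-54\right) \frac{125}{18} = -375$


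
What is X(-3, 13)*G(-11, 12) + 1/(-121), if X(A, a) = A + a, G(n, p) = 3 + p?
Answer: 18149/121 ≈ 149.99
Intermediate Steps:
X(-3, 13)*G(-11, 12) + 1/(-121) = (-3 + 13)*(3 + 12) + 1/(-121) = 10*15 - 1/121 = 150 - 1/121 = 18149/121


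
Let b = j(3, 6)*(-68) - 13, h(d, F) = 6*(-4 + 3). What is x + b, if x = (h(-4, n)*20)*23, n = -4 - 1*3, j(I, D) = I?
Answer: -2977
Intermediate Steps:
n = -7 (n = -4 - 3 = -7)
h(d, F) = -6 (h(d, F) = 6*(-1) = -6)
b = -217 (b = 3*(-68) - 13 = -204 - 13 = -217)
x = -2760 (x = -6*20*23 = -120*23 = -2760)
x + b = -2760 - 217 = -2977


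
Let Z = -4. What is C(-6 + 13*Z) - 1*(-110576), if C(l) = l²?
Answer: 113940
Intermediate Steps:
C(-6 + 13*Z) - 1*(-110576) = (-6 + 13*(-4))² - 1*(-110576) = (-6 - 52)² + 110576 = (-58)² + 110576 = 3364 + 110576 = 113940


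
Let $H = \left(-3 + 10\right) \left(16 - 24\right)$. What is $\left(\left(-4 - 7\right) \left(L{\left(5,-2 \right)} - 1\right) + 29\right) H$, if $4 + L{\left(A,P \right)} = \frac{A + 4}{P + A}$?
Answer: $-2856$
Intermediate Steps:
$L{\left(A,P \right)} = -4 + \frac{4 + A}{A + P}$ ($L{\left(A,P \right)} = -4 + \frac{A + 4}{P + A} = -4 + \frac{4 + A}{A + P}$)
$H = -56$ ($H = 7 \left(-8\right) = -56$)
$\left(\left(-4 - 7\right) \left(L{\left(5,-2 \right)} - 1\right) + 29\right) H = \left(\left(-4 - 7\right) \left(\frac{4 - -8 - 15}{5 - 2} - 1\right) + 29\right) \left(-56\right) = \left(- 11 \left(\frac{4 + 8 - 15}{3} - 1\right) + 29\right) \left(-56\right) = \left(- 11 \left(\frac{1}{3} \left(-3\right) - 1\right) + 29\right) \left(-56\right) = \left(- 11 \left(-1 - 1\right) + 29\right) \left(-56\right) = \left(\left(-11\right) \left(-2\right) + 29\right) \left(-56\right) = \left(22 + 29\right) \left(-56\right) = 51 \left(-56\right) = -2856$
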